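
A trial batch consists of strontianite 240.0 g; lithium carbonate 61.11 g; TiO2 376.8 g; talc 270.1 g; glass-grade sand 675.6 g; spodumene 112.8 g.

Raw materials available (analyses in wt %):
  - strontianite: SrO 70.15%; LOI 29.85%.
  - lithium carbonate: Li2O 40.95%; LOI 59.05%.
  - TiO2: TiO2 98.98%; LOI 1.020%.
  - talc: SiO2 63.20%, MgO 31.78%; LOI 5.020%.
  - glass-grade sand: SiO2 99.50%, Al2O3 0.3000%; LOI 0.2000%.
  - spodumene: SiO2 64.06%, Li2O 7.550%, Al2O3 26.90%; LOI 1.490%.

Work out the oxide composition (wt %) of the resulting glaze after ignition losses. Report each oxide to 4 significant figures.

Glass mass = 1608 g (batch 1736 − LOI 128.2).
Composition: TiO2 23.19%, SrO 10.47%, SiO2 56.91%, Li2O 2.086%, Al2O3 2.013%, MgO 5.337%

The whole derivation keeps exact precision from first step to last — intermediates are printed with 4-significant-digit rounding across the worked steps — every reported result is rounded exactly once. Derived quantities (yield, glass mass, the six compositions, ignition loss, totals) are computed starting from the weights for 1608 g of glass in full precision, as set out in either problem or answer.
Oxide masses out of the charge:
  TiO2: 376.8·0.9898 = 373.0 g
  SrO: 240.0·0.7015 = 168.4 g
  SiO2: 270.1·0.6320 + 675.6·0.9950 + 112.8·0.6406 = 915.2 g
  Li2O: 61.11·0.4095 + 112.8·0.07550 = 33.54 g
  Al2O3: 675.6·0.003000 + 112.8·0.2690 = 32.37 g
  MgO: 270.1·0.3178 = 85.84 g
LOI: 240.0·0.2985 + 61.11·0.5905 + 376.8·0.01020 + 270.1·0.05020 + 675.6·0.002000 + 112.8·0.01490 = 128.2 g
Glass mass = batch − LOI = 1736 − 128.2 = 1608 g (the oxide masses sum to this)
percent by weight: oxide/glass ×100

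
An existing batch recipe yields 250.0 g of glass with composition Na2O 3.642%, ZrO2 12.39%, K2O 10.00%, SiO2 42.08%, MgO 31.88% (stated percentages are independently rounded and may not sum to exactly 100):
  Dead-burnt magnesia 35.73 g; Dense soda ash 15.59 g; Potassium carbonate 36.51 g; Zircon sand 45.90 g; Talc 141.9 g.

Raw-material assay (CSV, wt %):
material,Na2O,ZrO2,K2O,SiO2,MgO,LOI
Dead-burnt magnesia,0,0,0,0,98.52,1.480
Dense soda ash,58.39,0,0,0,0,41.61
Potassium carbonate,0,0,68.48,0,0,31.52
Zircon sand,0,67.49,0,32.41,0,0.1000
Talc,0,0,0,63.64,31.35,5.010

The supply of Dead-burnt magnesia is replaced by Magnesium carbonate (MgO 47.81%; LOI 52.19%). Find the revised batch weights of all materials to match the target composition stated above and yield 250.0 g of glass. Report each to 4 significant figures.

Rounding to four significant figures governs every in-between result as displayed; the whole derivation carries full precision all the way through — each reported number receives exactly one rounding. The derived quantities, which include yield, LOI, totals, glass mass, five oxide percentages, are re-derived at full float precision, as quoted within problem or answer, using the weight values per 250.0 g of glass.
The oxide mass targets at 250.0 g glass:
  Na2O: 3.642% × 250.0 = 9.105 g
  ZrO2: 12.39% × 250.0 = 30.98 g
  K2O: 10.00% × 250.0 = 25.00 g
  SiO2: 42.08% × 250.0 = 105.2 g
  MgO: 31.88% × 250.0 = 79.70 g
Sums-versus-targets review applying the batch weights above, under the basis named above (every target is met by its sum given rounding of the digits):
  Na2O: 15.59·0.5839 = 9.103 g (target 9.105 g)
  ZrO2: 45.90·0.6749 = 30.98 g (target 30.98 g)
  K2O: 36.51·0.6848 = 25.00 g (target 25.00 g)
  SiO2: 45.90·0.3241 + 141.9·0.6364 = 105.2 g (target 105.2 g)
  MgO: 73.63·0.4781 + 141.9·0.3135 = 79.69 g (target 79.70 g)
The glass-mass cross-check: batch Σ − ignition loss = 250.0 g (targets for the oxides total 250.0 g; versus the stated basis of 250.0 g — any gap is answer rounding).
Summing the batch: Σ batch = 313.5 g; the LOI term Σ batch·LOI equals 63.58 g; yield, glass over the total, = 79.72%.

Revised batch per 250.0 g glass:
  Magnesium carbonate: 73.63 g
  Dense soda ash: 15.59 g
  Potassium carbonate: 36.51 g
  Zircon sand: 45.90 g
  Talc: 141.9 g
Total batch = 313.5 g; LOI loss = 63.58 g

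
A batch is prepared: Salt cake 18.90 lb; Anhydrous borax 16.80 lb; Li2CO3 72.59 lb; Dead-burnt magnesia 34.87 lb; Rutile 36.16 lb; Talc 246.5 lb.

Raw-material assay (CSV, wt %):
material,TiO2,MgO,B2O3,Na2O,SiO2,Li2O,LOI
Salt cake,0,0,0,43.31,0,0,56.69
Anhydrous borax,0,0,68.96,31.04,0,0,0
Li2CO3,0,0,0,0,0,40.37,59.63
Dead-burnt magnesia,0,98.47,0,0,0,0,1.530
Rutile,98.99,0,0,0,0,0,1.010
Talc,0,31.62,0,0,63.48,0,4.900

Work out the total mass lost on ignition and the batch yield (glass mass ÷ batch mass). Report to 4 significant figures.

LOI loss = 66.98 lb; glass = 358.8 lb; yield = 84.27%

The working math carries exact precision in all steps — in-progress results are shown (rounded to four significant figures) on the page. Each reported value sees exactly one rounding — derived quantities, including totals, yield, net glass mass, ignition loss, six oxide percentages, are rebuilt starting from the weights per 358.8 lb of glass in full precision, as given in either problem or answer.
Ignition loss by material:
  Salt cake: 18.90 × 0.5669 = 10.71 lb
  Anhydrous borax: 16.80 × 0 = 0 lb
  Li2CO3: 72.59 × 0.5963 = 43.29 lb
  Dead-burnt magnesia: 34.87 × 0.01530 = 0.5335 lb
  Rutile: 36.16 × 0.01010 = 0.3652 lb
  Talc: 246.5 × 0.04900 = 12.08 lb
Total LOI = 66.98 lb
Glass = batch − LOI = 425.8 − 66.98 = 358.8 lb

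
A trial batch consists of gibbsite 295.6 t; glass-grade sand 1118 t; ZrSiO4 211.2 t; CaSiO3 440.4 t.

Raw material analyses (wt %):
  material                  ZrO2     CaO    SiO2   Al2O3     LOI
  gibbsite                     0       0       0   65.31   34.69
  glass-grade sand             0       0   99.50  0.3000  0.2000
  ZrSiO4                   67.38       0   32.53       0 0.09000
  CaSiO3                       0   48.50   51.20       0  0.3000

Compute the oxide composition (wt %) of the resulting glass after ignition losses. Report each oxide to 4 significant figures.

Glass mass = 1959 t (batch 2065 − LOI 106.3).
Composition: ZrO2 7.265%, CaO 10.90%, SiO2 71.81%, Al2O3 10.03%

Values along the way are displayed (rounded to four significant figures) across the worked steps. Full float precision is carried all the way through; every reported number takes just one rounding. Derived quantities, including glass mass, totals, the yield, LOI, four oxide percentages, are carried from the batch weights for 1959 t of glass at full precision, precisely as stated by the problem or the answer.
Oxide masses out of the charge:
  ZrO2: 211.2·0.6738 = 142.3 t
  CaO: 440.4·0.4850 = 213.6 t
  SiO2: 1118·0.9950 + 211.2·0.3253 + 440.4·0.5120 = 1407 t
  Al2O3: 295.6·0.6531 + 1118·0.003000 = 196.4 t
LOI: 295.6·0.3469 + 1118·0.002000 + 211.2·9.000e-04 + 440.4·0.003000 = 106.3 t
batch − LOI leaves glass = 2065 − 106.3 = 1959 t (= Σ oxide masses)
oxide / glass × 100 gives the wt %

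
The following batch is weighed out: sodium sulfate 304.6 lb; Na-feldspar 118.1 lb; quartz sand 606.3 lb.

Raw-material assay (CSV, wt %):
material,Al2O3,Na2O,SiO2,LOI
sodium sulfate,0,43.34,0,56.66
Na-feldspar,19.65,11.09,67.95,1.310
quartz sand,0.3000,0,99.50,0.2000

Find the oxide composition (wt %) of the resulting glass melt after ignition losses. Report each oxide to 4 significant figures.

The working math holds full float precision end to end; intermediates are shown rounded to four significant figures in the working. Every reported figure sees exactly one rounding — all derived quantities, which include the totals, net glass mass, ignition loss, three oxide percentages, the yield, are carried in full precision, exactly as shown in the problem or answer text, from the batch weights on 853.7 lb of glass.
Mass of each oxide from the mix:
  Al2O3: 118.1·0.1965 + 606.3·0.003000 = 25.03 lb
  Na2O: 304.6·0.4334 + 118.1·0.1109 = 145.1 lb
  SiO2: 118.1·0.6795 + 606.3·0.9950 = 683.5 lb
LOI: 304.6·0.5666 + 118.1·0.01310 + 606.3·0.002000 = 175.3 lb
Net of LOI, the glass mass = 1029 − 175.3 = 853.7 lb (= Σ oxide masses)
each wt % is 100 × oxide ÷ glass

Glass mass = 853.7 lb (batch 1029 − LOI 175.3).
Composition: Al2O3 2.932%, Na2O 17.00%, SiO2 80.07%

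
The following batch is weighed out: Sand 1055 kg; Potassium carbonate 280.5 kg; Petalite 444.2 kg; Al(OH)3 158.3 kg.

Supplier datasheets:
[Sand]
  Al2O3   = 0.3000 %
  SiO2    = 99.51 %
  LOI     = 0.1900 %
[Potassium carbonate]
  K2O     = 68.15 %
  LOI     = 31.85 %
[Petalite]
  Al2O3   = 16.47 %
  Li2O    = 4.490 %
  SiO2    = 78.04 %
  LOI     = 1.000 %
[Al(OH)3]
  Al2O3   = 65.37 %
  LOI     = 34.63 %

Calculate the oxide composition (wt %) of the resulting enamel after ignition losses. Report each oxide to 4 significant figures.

All internal work carries full precision all the way through; in-progress results appear rounded to four significant digits. A single rounding completes each reported number. All derived quantities, including LOI, the yield, glass mass, four oxide percentages, the totals, are computed using the weight values for 1787 kg of glass in full precision as they appear in either problem or answer.
Delivered oxide masses:
  K2O: 280.5·0.6815 = 191.2 kg
  Al2O3: 1055·0.003000 + 444.2·0.1647 + 158.3·0.6537 = 179.8 kg
  Li2O: 444.2·0.04490 = 19.94 kg
  SiO2: 1055·0.9951 + 444.2·0.7804 = 1396 kg
LOI: 1055·0.001900 + 280.5·0.3185 + 444.2·0.01000 + 158.3·0.3463 = 150.6 kg
Glass = total batch minus LOI = 1938 − 150.6 = 1787 kg (matching Σ of the oxides)
each oxide over glass, ×100, is wt %

Glass mass = 1787 kg (batch 1938 − LOI 150.6).
Composition: K2O 10.69%, Al2O3 10.06%, Li2O 1.116%, SiO2 78.13%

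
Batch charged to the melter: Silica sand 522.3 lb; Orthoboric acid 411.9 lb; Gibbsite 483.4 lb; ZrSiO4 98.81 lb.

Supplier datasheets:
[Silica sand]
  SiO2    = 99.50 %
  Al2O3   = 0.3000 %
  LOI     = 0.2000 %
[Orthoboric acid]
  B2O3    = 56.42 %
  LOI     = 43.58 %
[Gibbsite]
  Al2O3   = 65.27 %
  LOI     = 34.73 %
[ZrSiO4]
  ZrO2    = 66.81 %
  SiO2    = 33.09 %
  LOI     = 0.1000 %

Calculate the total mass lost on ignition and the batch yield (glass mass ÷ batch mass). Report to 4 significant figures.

Each numeric step maintains exact precision throughout. Working values appear (rounded to four significant digits) within the worked lines; every reported value carries a single rounding — derived quantities (the yield, the totals, LOI, four oxide percentages, glass mass) are carried using the weight values for 1168 lb of glass in exact precision as quoted within the question or the answer.
Material-by-material LOI:
  Silica sand: 522.3 × 0.002000 = 1.045 lb
  Orthoboric acid: 411.9 × 0.4358 = 179.5 lb
  Gibbsite: 483.4 × 0.3473 = 167.9 lb
  ZrSiO4: 98.81 × 0.001000 = 0.09881 lb
Total LOI = 348.5 lb
Glass = batch − LOI = 1516 − 348.5 = 1168 lb

LOI loss = 348.5 lb; glass = 1168 lb; yield = 77.02%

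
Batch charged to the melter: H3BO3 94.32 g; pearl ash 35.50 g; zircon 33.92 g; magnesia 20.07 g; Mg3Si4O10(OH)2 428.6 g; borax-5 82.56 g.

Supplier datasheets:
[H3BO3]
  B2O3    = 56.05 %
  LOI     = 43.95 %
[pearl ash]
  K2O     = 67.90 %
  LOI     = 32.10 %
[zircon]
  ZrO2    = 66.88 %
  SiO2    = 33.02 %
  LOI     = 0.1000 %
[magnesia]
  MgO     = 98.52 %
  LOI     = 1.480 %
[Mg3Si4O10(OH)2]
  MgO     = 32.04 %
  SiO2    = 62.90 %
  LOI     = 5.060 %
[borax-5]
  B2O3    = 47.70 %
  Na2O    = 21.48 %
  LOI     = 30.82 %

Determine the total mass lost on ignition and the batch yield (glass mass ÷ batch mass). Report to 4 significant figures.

Every computation holds exact precision in all steps. Intermediates are printed rounded to 4 significant figures when written out. Every reported value is rounded only once — all derived quantities are recomputed starting from the weights on 594.7 g of glass at full precision (ignition loss, yield, net glass mass, the totals, the six compositions) as set out in question or answer.
LOI of each material in turn:
  H3BO3: 94.32 × 0.4395 = 41.45 g
  pearl ash: 35.50 × 0.3210 = 11.40 g
  zircon: 33.92 × 0.001000 = 0.03392 g
  magnesia: 20.07 × 0.01480 = 0.2970 g
  Mg3Si4O10(OH)2: 428.6 × 0.05060 = 21.69 g
  borax-5: 82.56 × 0.3082 = 25.44 g
Total LOI = 100.3 g
Glass = batch − LOI = 695.0 − 100.3 = 594.7 g

LOI loss = 100.3 g; glass = 594.7 g; yield = 85.57%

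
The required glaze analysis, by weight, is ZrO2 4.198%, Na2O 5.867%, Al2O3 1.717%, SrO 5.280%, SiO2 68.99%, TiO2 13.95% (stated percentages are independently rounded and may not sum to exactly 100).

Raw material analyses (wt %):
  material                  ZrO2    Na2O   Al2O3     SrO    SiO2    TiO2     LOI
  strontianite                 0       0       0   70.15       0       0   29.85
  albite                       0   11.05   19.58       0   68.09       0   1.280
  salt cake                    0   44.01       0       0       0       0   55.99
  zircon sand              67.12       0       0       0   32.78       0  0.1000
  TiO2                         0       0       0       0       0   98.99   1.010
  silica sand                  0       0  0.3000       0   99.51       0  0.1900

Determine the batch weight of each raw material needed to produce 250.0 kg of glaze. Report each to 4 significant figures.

The working math maintains full float precision through the solve — values along the way appear rounded to four significant figures in the printout. Exactly one rounding is applied to each reported figure. All derived quantities, including LOI, net glass mass, yield, the six compositions, totals, are carried from the batch weights for 250.0 kg of glass in full float precision, exactly as printed in the question or the answer.
The oxide mass targets at 250.0 kg glaze:
  ZrO2: 4.198% × 250.0 = 10.50 kg
  Na2O: 5.867% × 250.0 = 14.67 kg
  Al2O3: 1.717% × 250.0 = 4.292 kg
  SrO: 5.280% × 250.0 = 13.20 kg
  SiO2: 68.99% × 250.0 = 172.5 kg
  TiO2: 13.95% × 250.0 = 34.88 kg
Oxide-by-oxide audit applying the batch weights above, on the stated basis (delivered sums recover each target within answer rounding):
  ZrO2: 15.64·0.6712 = 10.50 kg (target 10.50 kg)
  Na2O: 19.55·0.1105 + 28.42·0.4401 = 14.67 kg (target 14.67 kg)
  Al2O3: 19.55·0.1958 + 154.8·0.003000 = 4.292 kg (target 4.292 kg)
  SrO: 18.82·0.7015 = 13.20 kg (target 13.20 kg)
  SiO2: 19.55·0.6809 + 15.64·0.3278 + 154.8·0.9951 = 172.5 kg (target 172.5 kg)
  TiO2: 35.23·0.9899 = 34.87 kg (target 34.88 kg)
Glass-mass sanity pass: Σ batch − LOI loss = 250.0 kg (targets for the oxides total 250.0 kg; versus the stated basis of 250.0 kg — rounding explains the deltas).
Whole-batch sum: Σ batch = 272.5 kg; LOI removed, Σ of batch·LOI: 22.45 kg; the yield ratio, glass ÷ batch: 91.76%.

Batch per 250.0 kg glaze:
  strontianite: 18.82 kg
  albite: 19.55 kg
  salt cake: 28.42 kg
  zircon sand: 15.64 kg
  TiO2: 35.23 kg
  silica sand: 154.8 kg
Total batch = 272.5 kg; LOI loss = 22.45 kg; yield = 91.76%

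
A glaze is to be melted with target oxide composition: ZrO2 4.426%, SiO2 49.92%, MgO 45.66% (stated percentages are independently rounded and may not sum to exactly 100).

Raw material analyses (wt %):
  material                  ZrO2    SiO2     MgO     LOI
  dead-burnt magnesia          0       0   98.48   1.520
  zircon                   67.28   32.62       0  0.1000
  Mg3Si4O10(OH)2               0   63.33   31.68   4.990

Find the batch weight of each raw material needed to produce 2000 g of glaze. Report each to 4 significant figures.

The intermediate values are shown with 4-significant-digit rounding as written; all internal work carries exact precision in every operation. Every reported figure takes a single rounding. Derived quantities, including the totals, yield, three oxide percentages, glass mass, LOI, are recomputed using the weight values for 2000 g of glass in full float precision, as written in the problem or answer text.
The oxide mass targets at 2000 g glaze:
  ZrO2: 4.426% × 2000 = 88.52 g
  SiO2: 49.92% × 2000 = 998.4 g
  MgO: 45.66% × 2000 = 913.2 g
Per-oxide balance check working from each reported weight, at the basis given (summed amounts equal target values modulo rounding of the values):
  ZrO2: 131.6·0.6728 = 88.54 g (target 88.52 g)
  SiO2: 131.6·0.3262 + 1509·0.6333 = 998.6 g (target 998.4 g)
  MgO: 442.0·0.9848 + 1509·0.3168 = 913.3 g (target 913.2 g)
Auditing the glass mass value: batch Σ − ignition loss = 2000 g (per-oxide target masses sum to 2000 g; stated basis 2000 g — deltas are rounding alone).
Adding the batch up: Σ batch = 2083 g; LOI loss = Σ batch·LOI = 82.15 g; the yield ratio, glass ÷ batch: 96.06%.

Batch per 2000 g glaze:
  dead-burnt magnesia: 442.0 g
  zircon: 131.6 g
  Mg3Si4O10(OH)2: 1509 g
Total batch = 2083 g; LOI loss = 82.15 g; yield = 96.06%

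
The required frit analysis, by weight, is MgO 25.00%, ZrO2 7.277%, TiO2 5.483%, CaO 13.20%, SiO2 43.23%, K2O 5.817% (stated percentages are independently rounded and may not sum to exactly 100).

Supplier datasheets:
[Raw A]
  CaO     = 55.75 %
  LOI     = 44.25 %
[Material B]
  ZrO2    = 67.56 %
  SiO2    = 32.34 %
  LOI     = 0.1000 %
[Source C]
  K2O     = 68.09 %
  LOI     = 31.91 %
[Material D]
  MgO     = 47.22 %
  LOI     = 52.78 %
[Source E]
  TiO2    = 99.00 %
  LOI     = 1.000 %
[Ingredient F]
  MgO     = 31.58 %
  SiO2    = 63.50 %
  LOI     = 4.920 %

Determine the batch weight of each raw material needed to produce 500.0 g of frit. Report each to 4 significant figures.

All arithmetic runs at exact precision in all steps. Values along the way appear rounded to four significant digits when written out — exactly one rounding lands on every reported figure — all derived quantities, including six oxide percentages, the yield, ignition loss, glass mass, the totals, are recomputed starting from the weights per 500.0 g of glass in full float precision, as they appear in problem or answer.
Oxide-by-oxide targets in 500.0 g frit:
  MgO: 25.00% × 500.0 = 125.0 g
  ZrO2: 7.277% × 500.0 = 36.38 g
  TiO2: 5.483% × 500.0 = 27.42 g
  CaO: 13.20% × 500.0 = 66.00 g
  SiO2: 43.23% × 500.0 = 216.2 g
  K2O: 5.817% × 500.0 = 29.08 g
Verifying the oxide balance with the batch weights as given, versus the basis set out (target by target, the sums agree up to rounding of the answer):
  MgO: 55.41·0.4722 + 313.0·0.3158 = 125.0 g (target 125.0 g)
  ZrO2: 53.86·0.6756 = 36.39 g (target 36.38 g)
  TiO2: 27.69·0.9900 = 27.41 g (target 27.42 g)
  CaO: 118.4·0.5575 = 66.01 g (target 66.00 g)
  SiO2: 53.86·0.3234 + 313.0·0.6350 = 216.2 g (target 216.2 g)
  K2O: 42.72·0.6809 = 29.09 g (target 29.08 g)
Glass-mass bookkeeping: batch total minus LOI = 500.1 g (summing oxide targets gives 500.0 g; against the stated basis, 500.0 g — differing by rounding only).
Summing the batch: Σ batch = 611.1 g; LOI loss = Σ batch·LOI = 111.0 g; yield = glass ÷ total batch = 81.84%.

Batch per 500.0 g frit:
  Raw A: 118.4 g
  Material B: 53.86 g
  Source C: 42.72 g
  Material D: 55.41 g
  Source E: 27.69 g
  Ingredient F: 313.0 g
Total batch = 611.1 g; LOI loss = 111.0 g; yield = 81.84%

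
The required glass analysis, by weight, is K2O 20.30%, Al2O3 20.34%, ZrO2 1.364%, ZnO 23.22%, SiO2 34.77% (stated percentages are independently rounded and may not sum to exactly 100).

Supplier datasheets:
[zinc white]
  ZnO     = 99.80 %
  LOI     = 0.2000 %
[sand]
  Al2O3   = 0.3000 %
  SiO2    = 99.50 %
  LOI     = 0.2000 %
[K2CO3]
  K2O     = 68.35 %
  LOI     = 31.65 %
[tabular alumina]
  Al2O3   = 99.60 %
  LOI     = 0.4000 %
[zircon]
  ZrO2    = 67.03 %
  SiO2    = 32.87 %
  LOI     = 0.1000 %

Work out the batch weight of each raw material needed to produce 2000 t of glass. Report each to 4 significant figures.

Batch per 2000 t glass:
  zinc white: 465.3 t
  sand: 685.4 t
  K2CO3: 594.0 t
  tabular alumina: 406.4 t
  zircon: 40.70 t
Total batch = 2192 t; LOI loss = 192.0 t; yield = 91.24%

In-progress results are printed rounded to 4 significant figures across the worked steps; all internal work keeps full precision throughout. A single rounding finalizes each reported result — the derived quantities are rebuilt in exact precision (net glass mass, the five compositions, ignition loss, totals, yield) using the weight values per 2000 t of glass, exactly as shown in question or answer.
Target masses of each oxide per 2000 t glass:
  K2O: 20.30% × 2000 = 406.0 t
  Al2O3: 20.34% × 2000 = 406.8 t
  ZrO2: 1.364% × 2000 = 27.28 t
  ZnO: 23.22% × 2000 = 464.4 t
  SiO2: 34.77% × 2000 = 695.4 t
Oxide-by-oxide audit per the reported batch figures, relative to the basis at hand (delivered sums recover each target once rounding is allowed for):
  K2O: 594.0·0.6835 = 406.0 t (target 406.0 t)
  Al2O3: 685.4·0.003000 + 406.4·0.9960 = 406.8 t (target 406.8 t)
  ZrO2: 40.70·0.6703 = 27.28 t (target 27.28 t)
  ZnO: 465.3·0.9980 = 464.4 t (target 464.4 t)
  SiO2: 685.4·0.9950 + 40.70·0.3287 = 695.4 t (target 695.4 t)
Mass balance on the glass: the batch minus its LOI: 2000 t (summing oxide targets gives 2000 t; with the basis standing at 2000 t — gaps are rounding artifacts).
Adding the batch up: Σ batch = 2192 t; Σ batch·LOI gives LOI loss = 192.0 t; as yield: glass ÷ batch → 91.24%.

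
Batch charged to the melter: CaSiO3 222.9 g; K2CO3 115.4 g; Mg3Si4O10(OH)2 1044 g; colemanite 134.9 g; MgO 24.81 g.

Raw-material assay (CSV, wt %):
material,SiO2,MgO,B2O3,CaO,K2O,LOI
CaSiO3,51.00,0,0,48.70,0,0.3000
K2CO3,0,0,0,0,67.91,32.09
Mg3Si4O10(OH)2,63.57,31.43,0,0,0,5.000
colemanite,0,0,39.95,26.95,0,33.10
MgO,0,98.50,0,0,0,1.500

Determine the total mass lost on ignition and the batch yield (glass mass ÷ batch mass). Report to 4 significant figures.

Each numeric step keeps exact precision from first step to last; working values appear, rounded to 4 significant digits, at each printed step; each reported result takes just one rounding — all derived quantities are re-derived in exact precision (totals, the yield, LOI, five oxide percentages, net glass mass) starting from the weights on 1407 g of glass, exactly as shown in the problem or the answer.
Each material's LOI contribution:
  CaSiO3: 222.9 × 0.003000 = 0.6687 g
  K2CO3: 115.4 × 0.3209 = 37.03 g
  Mg3Si4O10(OH)2: 1044 × 0.05000 = 52.20 g
  colemanite: 134.9 × 0.3310 = 44.65 g
  MgO: 24.81 × 0.01500 = 0.3721 g
Total LOI = 134.9 g
Glass = batch − LOI = 1542 − 134.9 = 1407 g

LOI loss = 134.9 g; glass = 1407 g; yield = 91.25%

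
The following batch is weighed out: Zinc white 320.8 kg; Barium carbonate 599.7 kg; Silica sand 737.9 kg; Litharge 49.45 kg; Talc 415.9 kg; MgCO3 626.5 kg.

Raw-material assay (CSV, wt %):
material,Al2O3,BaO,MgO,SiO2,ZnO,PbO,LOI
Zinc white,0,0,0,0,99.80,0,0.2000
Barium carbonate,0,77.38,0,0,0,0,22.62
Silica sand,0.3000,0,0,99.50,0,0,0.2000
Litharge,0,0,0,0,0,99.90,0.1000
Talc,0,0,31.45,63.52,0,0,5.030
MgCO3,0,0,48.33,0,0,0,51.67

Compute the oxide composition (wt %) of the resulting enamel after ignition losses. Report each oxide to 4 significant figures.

Glass mass = 2268 kg (batch 2750 − LOI 482.5).
Composition: Al2O3 0.09761%, BaO 20.46%, MgO 19.12%, SiO2 44.02%, ZnO 14.12%, PbO 2.178%

Each numeric step holds full precision at every stage — rounding to four significant digits extends to each working value as displayed — every reported value is rounded only once — all derived quantities (glass mass, the yield, ignition loss, the totals, the six compositions) are computed from the weighed amounts per 2268 kg of glass at exact precision as quoted within question or answer.
Delivered oxide masses:
  Al2O3: 737.9·0.003000 = 2.214 kg
  BaO: 599.7·0.7738 = 464.0 kg
  MgO: 415.9·0.3145 + 626.5·0.4833 = 433.6 kg
  SiO2: 737.9·0.9950 + 415.9·0.6352 = 998.4 kg
  ZnO: 320.8·0.9980 = 320.2 kg
  PbO: 49.45·0.9990 = 49.40 kg
LOI: 320.8·0.002000 + 599.7·0.2262 + 737.9·0.002000 + 49.45·0.001000 + 415.9·0.05030 + 626.5·0.5167 = 482.5 kg
batch − LOI leaves glass = 2750 − 482.5 = 2268 kg (= Σ oxide masses)
percent by weight: oxide/glass ×100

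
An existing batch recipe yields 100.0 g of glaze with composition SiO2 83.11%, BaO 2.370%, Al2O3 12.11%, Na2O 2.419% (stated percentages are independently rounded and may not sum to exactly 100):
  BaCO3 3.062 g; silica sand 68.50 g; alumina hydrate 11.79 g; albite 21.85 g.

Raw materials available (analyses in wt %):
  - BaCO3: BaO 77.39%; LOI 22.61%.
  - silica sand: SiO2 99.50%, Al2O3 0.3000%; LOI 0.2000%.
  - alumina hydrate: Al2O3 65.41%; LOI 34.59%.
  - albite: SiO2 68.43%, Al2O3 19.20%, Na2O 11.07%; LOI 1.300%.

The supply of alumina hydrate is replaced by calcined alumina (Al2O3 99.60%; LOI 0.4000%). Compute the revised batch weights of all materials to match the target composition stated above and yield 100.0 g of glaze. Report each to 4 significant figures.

The intermediate values are displayed rounded to four significant figures within the worked lines — every computation holds full precision at all times — every reported result is rounded once only — the derived quantities (net glass mass, ignition loss, yield, four oxide percentages, the totals) are rebuilt in full float precision from the batch weights on 100.0 g of glass, as set out in either problem or answer.
Target oxide masses per 100.0 g glaze:
  SiO2: 83.11% × 100.0 = 83.11 g
  BaO: 2.370% × 100.0 = 2.370 g
  Al2O3: 12.11% × 100.0 = 12.11 g
  Na2O: 2.419% × 100.0 = 2.419 g
Oxide-by-oxide audit applying the batch weights above, versus the basis set out (delivered sums recover each target modulo rounding of the values):
  SiO2: 68.50·0.9950 + 21.85·0.6843 = 83.11 g (target 83.11 g)
  BaO: 3.062·0.7739 = 2.370 g (target 2.370 g)
  Al2O3: 68.50·0.003000 + 7.740·0.9960 + 21.85·0.1920 = 12.11 g (target 12.11 g)
  Na2O: 21.85·0.1107 = 2.419 g (target 2.419 g)
Glass-mass bookkeeping: Σ batch − LOI loss = 100.0 g (the targets, summed, come to 100.0 g; the stated basis being 100.0 g — differing by rounding only).
Whole-batch sum: Σ batch = 101.2 g; loss to ignition Σ batch·LOI = 1.144 g; the yield ratio, glass ÷ batch: 98.87%.

Revised batch per 100.0 g glaze:
  BaCO3: 3.062 g
  silica sand: 68.50 g
  calcined alumina: 7.740 g
  albite: 21.85 g
Total batch = 101.2 g; LOI loss = 1.144 g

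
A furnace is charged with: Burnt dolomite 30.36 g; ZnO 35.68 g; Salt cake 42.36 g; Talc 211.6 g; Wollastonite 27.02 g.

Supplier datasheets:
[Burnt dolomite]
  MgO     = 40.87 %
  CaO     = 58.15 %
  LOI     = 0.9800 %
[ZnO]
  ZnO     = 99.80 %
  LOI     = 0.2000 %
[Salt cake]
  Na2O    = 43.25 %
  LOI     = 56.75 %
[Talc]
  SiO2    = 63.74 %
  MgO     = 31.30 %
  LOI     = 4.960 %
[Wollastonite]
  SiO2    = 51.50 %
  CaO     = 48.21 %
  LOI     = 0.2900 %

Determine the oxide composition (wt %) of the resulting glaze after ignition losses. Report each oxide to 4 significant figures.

Glass mass = 312.0 g (batch 347.0 − LOI 34.98).
Composition: SiO2 47.68%, ZnO 11.41%, Na2O 5.871%, MgO 25.20%, CaO 9.832%

Working values appear (rounded to four significant figures) across the worked steps; full float precision is kept at all times; each reported figure includes exactly one rounding; all derived quantities are rebuilt using the weight values for 312.0 g of glass in full float precision (the yield, the five compositions, totals, LOI, net glass mass) exactly as shown in problem or answer.
Oxide masses out of the charge:
  SiO2: 211.6·0.6374 + 27.02·0.5150 = 148.8 g
  ZnO: 35.68·0.9980 = 35.61 g
  Na2O: 42.36·0.4325 = 18.32 g
  MgO: 30.36·0.4087 + 211.6·0.3130 = 78.64 g
  CaO: 30.36·0.5815 + 27.02·0.4821 = 30.68 g
LOI: 30.36·0.009800 + 35.68·0.002000 + 42.36·0.5675 + 211.6·0.04960 + 27.02·0.002900 = 34.98 g
Resulting glass, batch − LOI: 347.0 − 34.98 = 312.0 g (matching Σ of the oxides)
percent share: oxide ÷ glass, ×100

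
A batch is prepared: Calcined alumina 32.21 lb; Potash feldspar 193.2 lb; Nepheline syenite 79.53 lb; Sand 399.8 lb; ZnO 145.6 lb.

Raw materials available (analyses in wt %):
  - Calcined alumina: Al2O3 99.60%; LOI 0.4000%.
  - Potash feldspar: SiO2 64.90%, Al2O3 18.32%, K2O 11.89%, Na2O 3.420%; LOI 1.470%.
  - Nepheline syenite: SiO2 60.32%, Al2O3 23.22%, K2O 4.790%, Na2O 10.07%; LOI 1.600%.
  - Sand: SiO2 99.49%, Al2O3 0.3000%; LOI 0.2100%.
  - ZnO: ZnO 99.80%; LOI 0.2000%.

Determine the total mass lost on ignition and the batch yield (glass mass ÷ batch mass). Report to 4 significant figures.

Full precision is carried from start to finish — the intermediate values are printed, rounded to four significant digits, when written out. Each reported figure is rounded once only. All derived quantities, which include the five compositions, totals, the yield, glass mass, ignition loss, are rebuilt in full float precision, exactly as shown in the problem or answer text, from the weighed amounts for 845.0 lb of glass.
Per-material ignition loss:
  Calcined alumina: 32.21 × 0.004000 = 0.1288 lb
  Potash feldspar: 193.2 × 0.01470 = 2.840 lb
  Nepheline syenite: 79.53 × 0.01600 = 1.272 lb
  Sand: 399.8 × 0.002100 = 0.8396 lb
  ZnO: 145.6 × 0.002000 = 0.2912 lb
Total LOI = 5.372 lb
Glass = batch − LOI = 850.3 − 5.372 = 845.0 lb

LOI loss = 5.372 lb; glass = 845.0 lb; yield = 99.37%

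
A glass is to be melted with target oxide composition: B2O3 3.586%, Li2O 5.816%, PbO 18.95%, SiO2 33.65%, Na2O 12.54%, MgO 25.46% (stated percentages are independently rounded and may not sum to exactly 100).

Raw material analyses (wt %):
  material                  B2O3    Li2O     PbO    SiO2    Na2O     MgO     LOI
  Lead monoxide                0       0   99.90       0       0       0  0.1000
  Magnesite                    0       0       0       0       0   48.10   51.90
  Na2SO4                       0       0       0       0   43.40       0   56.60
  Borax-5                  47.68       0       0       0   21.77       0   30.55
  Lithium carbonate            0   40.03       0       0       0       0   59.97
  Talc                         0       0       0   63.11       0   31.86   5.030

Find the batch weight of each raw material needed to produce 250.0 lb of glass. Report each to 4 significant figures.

Rounding to 4 significant figures applies to each intermediate as displayed — each numeric step holds exact precision in all steps — each reported value carries a single rounding; the derived quantities (glass mass, ignition loss, the six compositions, the totals, yield) are recomputed at full precision starting from the weights at 250.0 lb of glass, precisely as stated by question or answer.
Oxide-by-oxide targets in 250.0 lb glass:
  B2O3: 3.586% × 250.0 = 8.965 lb
  Li2O: 5.816% × 250.0 = 14.54 lb
  PbO: 18.95% × 250.0 = 47.38 lb
  SiO2: 33.65% × 250.0 = 84.12 lb
  Na2O: 12.54% × 250.0 = 31.35 lb
  MgO: 25.46% × 250.0 = 63.65 lb
Per-oxide balance check working from each reported weight, relative to the basis at hand (each sum matches its target mass once rounding is allowed for):
  B2O3: 18.80·0.4768 = 8.964 lb (target 8.965 lb)
  Li2O: 36.32·0.4003 = 14.54 lb (target 14.54 lb)
  PbO: 47.42·0.9990 = 47.37 lb (target 47.38 lb)
  SiO2: 133.3·0.6311 = 84.13 lb (target 84.12 lb)
  Na2O: 62.80·0.4340 + 18.80·0.2177 = 31.35 lb (target 31.35 lb)
  MgO: 44.04·0.4810 + 133.3·0.3186 = 63.65 lb (target 63.65 lb)
Glass-mass closure: batch total minus LOI = 250.0 lb (per-oxide target masses sum to 250.0 lb; the stated basis being 250.0 lb — differing by rounding only).
Summing the batch: Σ batch = 342.7 lb; the LOI term Σ batch·LOI equals 92.68 lb; yield: glass divided by total = 72.95%.

Batch per 250.0 lb glass:
  Lead monoxide: 47.42 lb
  Magnesite: 44.04 lb
  Na2SO4: 62.80 lb
  Borax-5: 18.80 lb
  Lithium carbonate: 36.32 lb
  Talc: 133.3 lb
Total batch = 342.7 lb; LOI loss = 92.68 lb; yield = 72.95%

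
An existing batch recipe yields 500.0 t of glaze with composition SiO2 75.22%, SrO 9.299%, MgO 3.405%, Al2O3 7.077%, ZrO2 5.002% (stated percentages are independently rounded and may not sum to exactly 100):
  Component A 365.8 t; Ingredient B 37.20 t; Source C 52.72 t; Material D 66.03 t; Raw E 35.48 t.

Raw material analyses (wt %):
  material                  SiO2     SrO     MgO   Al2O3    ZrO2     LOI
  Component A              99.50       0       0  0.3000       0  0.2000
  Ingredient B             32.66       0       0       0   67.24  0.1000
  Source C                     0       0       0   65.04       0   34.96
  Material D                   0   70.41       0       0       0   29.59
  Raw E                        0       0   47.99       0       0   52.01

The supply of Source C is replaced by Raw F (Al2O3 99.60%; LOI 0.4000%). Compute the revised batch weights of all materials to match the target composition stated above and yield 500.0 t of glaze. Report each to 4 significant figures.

Revised batch per 500.0 t glaze:
  Component A: 365.8 t
  Ingredient B: 37.20 t
  Raw F: 34.43 t
  Material D: 66.03 t
  Raw E: 35.48 t
Total batch = 538.9 t; LOI loss = 38.90 t

The whole derivation runs at full precision at each step — the intermediate values are displayed, rounded to 4 significant figures, as written — each reported value carries a single rounding. The derived quantities (the totals, ignition loss, yield, the five compositions, net glass mass) are re-derived from the batch weights on 500.0 t of glass in full float precision exactly as printed in the problem or the answer.
The oxide mass targets at 500.0 t glaze:
  SiO2: 75.22% × 500.0 = 376.1 t
  SrO: 9.299% × 500.0 = 46.50 t
  MgO: 3.405% × 500.0 = 17.02 t
  Al2O3: 7.077% × 500.0 = 35.38 t
  ZrO2: 5.002% × 500.0 = 25.01 t
Checking each oxide sum given the weights on record, on the stated basis (each sum matches its target mass up to rounding of the answer):
  SiO2: 365.8·0.9950 + 37.20·0.3266 = 376.1 t (target 376.1 t)
  SrO: 66.03·0.7041 = 46.49 t (target 46.50 t)
  MgO: 35.48·0.4799 = 17.03 t (target 17.02 t)
  Al2O3: 365.8·0.003000 + 34.43·0.9960 = 35.39 t (target 35.38 t)
  ZrO2: 37.20·0.6724 = 25.01 t (target 25.01 t)
Glass mass check: net batch after ignition = 500.0 t (targets for the oxides total 500.0 t; with the basis standing at 500.0 t — differing by rounding only).
Batch total: Σ batch = 538.9 t; ignition loss, Σ(batch × LOI) = 38.90 t; as yield: glass ÷ batch → 92.78%.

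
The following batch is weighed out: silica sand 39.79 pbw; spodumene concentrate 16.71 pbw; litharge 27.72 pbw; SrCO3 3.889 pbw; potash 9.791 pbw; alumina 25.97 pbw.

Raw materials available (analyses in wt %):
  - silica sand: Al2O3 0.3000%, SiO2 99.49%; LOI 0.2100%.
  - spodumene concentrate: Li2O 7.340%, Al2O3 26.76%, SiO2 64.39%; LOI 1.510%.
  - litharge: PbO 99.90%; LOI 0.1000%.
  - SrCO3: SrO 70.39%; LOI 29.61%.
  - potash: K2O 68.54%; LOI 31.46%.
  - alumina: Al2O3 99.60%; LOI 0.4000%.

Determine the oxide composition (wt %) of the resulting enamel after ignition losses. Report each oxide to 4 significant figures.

The working math keeps exact precision from first step to last. The intermediate values are displayed, with 4-significant-figure rounding, in the working; each reported number is rounded exactly once; the derived quantities, including the yield, net glass mass, the six compositions, ignition loss, totals, are rebuilt using the weight values for 119.2 pbw of glass at full float precision, as set out in the problem or the answer.
Delivered oxide masses:
  SrO: 3.889·0.7039 = 2.737 pbw
  Li2O: 16.71·0.07340 = 1.227 pbw
  K2O: 9.791·0.6854 = 6.711 pbw
  Al2O3: 39.79·0.003000 + 16.71·0.2676 + 25.97·0.9960 = 30.46 pbw
  PbO: 27.72·0.9990 = 27.69 pbw
  SiO2: 39.79·0.9949 + 16.71·0.6439 = 50.35 pbw
LOI: 39.79·0.002100 + 16.71·0.01510 + 27.72·0.001000 + 3.889·0.2961 + 9.791·0.3146 + 25.97·0.004000 = 4.699 pbw
Net of LOI, the glass mass = 123.9 − 4.699 = 119.2 pbw (= Σ oxide masses)
wt %: oxide over glass, times 100

Glass mass = 119.2 pbw (batch 123.9 − LOI 4.699).
Composition: SrO 2.297%, Li2O 1.029%, K2O 5.631%, Al2O3 25.56%, PbO 23.24%, SiO2 42.25%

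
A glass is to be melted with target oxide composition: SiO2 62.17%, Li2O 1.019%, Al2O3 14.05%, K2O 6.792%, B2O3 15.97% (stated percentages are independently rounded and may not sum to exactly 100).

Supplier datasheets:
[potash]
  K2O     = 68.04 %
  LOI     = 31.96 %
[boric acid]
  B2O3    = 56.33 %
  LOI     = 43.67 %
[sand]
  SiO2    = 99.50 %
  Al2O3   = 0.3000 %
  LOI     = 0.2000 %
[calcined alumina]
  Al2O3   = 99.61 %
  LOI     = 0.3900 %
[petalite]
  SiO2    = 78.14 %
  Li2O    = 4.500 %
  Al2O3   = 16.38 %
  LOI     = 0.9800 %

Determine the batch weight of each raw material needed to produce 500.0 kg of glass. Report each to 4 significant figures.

Batch per 500.0 kg glass:
  potash: 49.91 kg
  boric acid: 141.8 kg
  sand: 223.5 kg
  calcined alumina: 51.23 kg
  petalite: 113.2 kg
Total batch = 579.6 kg; LOI loss = 79.63 kg; yield = 86.26%

All arithmetic maintains exact precision in all steps; in-progress results are displayed rounded to 4 significant figures at each printed step. A single rounding produces every reported figure — all derived quantities (the five compositions, net glass mass, the yield, ignition loss, the totals) are rebuilt from the weighed amounts per 500.0 kg of glass at full precision, as given in either problem or answer.
The oxide mass targets at 500.0 kg glass:
  SiO2: 62.17% × 500.0 = 310.8 kg
  Li2O: 1.019% × 500.0 = 5.095 kg
  Al2O3: 14.05% × 500.0 = 70.25 kg
  K2O: 6.792% × 500.0 = 33.96 kg
  B2O3: 15.97% × 500.0 = 79.85 kg
A balance pass over the oxides, given the weights on record, against the basis in use (sum by sum, the targets are met up to rounding of the answer):
  SiO2: 223.5·0.9950 + 113.2·0.7814 = 310.8 kg (target 310.8 kg)
  Li2O: 113.2·0.04500 = 5.094 kg (target 5.095 kg)
  Al2O3: 223.5·0.003000 + 51.23·0.9961 + 113.2·0.1638 = 70.24 kg (target 70.25 kg)
  K2O: 49.91·0.6804 = 33.96 kg (target 33.96 kg)
  B2O3: 141.8·0.5633 = 79.88 kg (target 79.85 kg)
Auditing the glass mass value: batch Σ − ignition loss = 500.0 kg (the Σ of target masses is 500.0 kg; versus the stated basis of 500.0 kg — gaps are rounding artifacts).
Whole-batch sum: Σ batch = 579.6 kg; Σ batch·LOI gives LOI loss = 79.63 kg; yield = glass ÷ total batch = 86.26%.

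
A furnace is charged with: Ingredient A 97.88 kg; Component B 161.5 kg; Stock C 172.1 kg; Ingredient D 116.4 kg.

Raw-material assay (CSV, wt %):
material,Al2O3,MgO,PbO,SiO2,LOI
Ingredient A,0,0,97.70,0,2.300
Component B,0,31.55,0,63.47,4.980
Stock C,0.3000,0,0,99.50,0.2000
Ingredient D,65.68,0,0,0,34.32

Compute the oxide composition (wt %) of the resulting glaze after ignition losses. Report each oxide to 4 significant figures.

Each numeric step holds full precision from start to finish — the intermediate values appear, rounded to 4 significant figures, as written. Each reported figure carries a single rounding. Derived quantities (totals, ignition loss, glass mass, yield, the four compositions) are rebuilt in full float precision from the weighed amounts for 497.3 kg of glass precisely as stated by problem or answer.
Per-oxide mass from batch:
  Al2O3: 172.1·0.003000 + 116.4·0.6568 = 76.97 kg
  MgO: 161.5·0.3155 = 50.95 kg
  PbO: 97.88·0.9770 = 95.63 kg
  SiO2: 161.5·0.6347 + 172.1·0.9950 = 273.7 kg
LOI: 97.88·0.02300 + 161.5·0.04980 + 172.1·0.002000 + 116.4·0.3432 = 50.59 kg
The glass mass, total less LOI, = 547.9 − 50.59 = 497.3 kg (= Σ oxide masses)
wt % = oxide mass / glass mass × 100

Glass mass = 497.3 kg (batch 547.9 − LOI 50.59).
Composition: Al2O3 15.48%, MgO 10.25%, PbO 19.23%, SiO2 55.05%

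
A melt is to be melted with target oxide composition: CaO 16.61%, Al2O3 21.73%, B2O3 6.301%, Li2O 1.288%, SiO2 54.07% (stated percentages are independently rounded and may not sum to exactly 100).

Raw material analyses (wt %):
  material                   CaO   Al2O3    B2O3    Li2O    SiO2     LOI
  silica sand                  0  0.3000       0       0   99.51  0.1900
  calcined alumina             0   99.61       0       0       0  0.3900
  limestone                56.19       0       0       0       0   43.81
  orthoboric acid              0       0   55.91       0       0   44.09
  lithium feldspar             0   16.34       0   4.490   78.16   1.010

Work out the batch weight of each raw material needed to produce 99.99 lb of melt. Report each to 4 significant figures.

Values along the way are printed, rounded to four significant digits, across the worked steps; full precision is carried through the solve; exactly one rounding goes into each reported number — derived quantities (the yield, the five compositions, the totals, LOI, net glass mass) are carried in exact precision using the weight values on 99.99 lb of glass, as written in question or answer.
Oxide mass targets, per 99.99 lb melt:
  CaO: 16.61% × 99.99 = 16.61 lb
  Al2O3: 21.73% × 99.99 = 21.73 lb
  B2O3: 6.301% × 99.99 = 6.300 lb
  Li2O: 1.288% × 99.99 = 1.288 lb
  SiO2: 54.07% × 99.99 = 54.06 lb
Sums-versus-targets review with the batch weights as given, for the quoted basis mass (sums match the target masses up to rounding of the answer):
  CaO: 29.56·0.5619 = 16.61 lb (target 16.61 lb)
  Al2O3: 31.80·0.003000 + 17.01·0.9961 + 28.68·0.1634 = 21.73 lb (target 21.73 lb)
  B2O3: 11.27·0.5591 = 6.301 lb (target 6.300 lb)
  Li2O: 28.68·0.04490 = 1.288 lb (target 1.288 lb)
  SiO2: 31.80·0.9951 + 28.68·0.7816 = 54.06 lb (target 54.06 lb)
Glass mass check: batch total minus LOI = 99.98 lb (the Σ of target masses is 99.99 lb; stated basis 99.99 lb — deltas are rounding alone).
Batch total: Σ batch = 118.3 lb; Σ batch·LOI gives LOI loss = 18.34 lb; yield = glass ÷ total batch = 84.50%.

Batch per 99.99 lb melt:
  silica sand: 31.80 lb
  calcined alumina: 17.01 lb
  limestone: 29.56 lb
  orthoboric acid: 11.27 lb
  lithium feldspar: 28.68 lb
Total batch = 118.3 lb; LOI loss = 18.34 lb; yield = 84.50%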